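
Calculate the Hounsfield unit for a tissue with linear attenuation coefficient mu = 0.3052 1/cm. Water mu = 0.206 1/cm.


HU = ((mu_tissue - mu_water) / mu_water) * 1000
HU = ((0.3052 - 0.206) / 0.206) * 1000
HU = 481.6


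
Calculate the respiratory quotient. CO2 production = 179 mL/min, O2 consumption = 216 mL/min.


RQ = VCO2 / VO2
RQ = 179 / 216
RQ = 0.8287


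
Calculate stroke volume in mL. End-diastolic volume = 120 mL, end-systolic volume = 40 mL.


SV = EDV - ESV
SV = 120 - 40
SV = 80 mL


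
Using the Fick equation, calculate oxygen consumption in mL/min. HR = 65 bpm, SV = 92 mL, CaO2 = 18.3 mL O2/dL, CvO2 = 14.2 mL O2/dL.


CO = HR*SV = 65*92/1000 = 5.98 L/min
a-v O2 diff = 18.3 - 14.2 = 4.1 mL/dL
VO2 = CO * (CaO2-CvO2) * 10 dL/L
VO2 = 5.98 * 4.1 * 10
VO2 = 245.2 mL/min


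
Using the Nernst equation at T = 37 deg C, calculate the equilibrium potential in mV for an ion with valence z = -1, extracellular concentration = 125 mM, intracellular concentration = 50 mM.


E = (RT/(zF)) * ln(C_out/C_in)
T = 37 + 273.15 = 310.15 K
E = (8.314 * 310.15 / (-1 * 96485)) * ln(125/50)
E = -24.49 mV


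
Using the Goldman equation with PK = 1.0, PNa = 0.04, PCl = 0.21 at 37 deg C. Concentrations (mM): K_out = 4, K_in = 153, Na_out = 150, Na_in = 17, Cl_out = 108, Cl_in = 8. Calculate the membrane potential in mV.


Vm = (RT/F)*ln((PK*Ko + PNa*Nao + PCl*Cli)/(PK*Ki + PNa*Nai + PCl*Clo))
Numer = 11.68, Denom = 176.36
Vm = -72.55 mV


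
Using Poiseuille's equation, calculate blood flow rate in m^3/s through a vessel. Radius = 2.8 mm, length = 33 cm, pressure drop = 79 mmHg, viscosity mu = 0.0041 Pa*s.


Q = pi*r^4*dP / (8*mu*L)
r = 0.0028 m, L = 0.33 m
dP = 79 mmHg = 10532.438 Pa
Q = 1.8790e-04 m^3/s


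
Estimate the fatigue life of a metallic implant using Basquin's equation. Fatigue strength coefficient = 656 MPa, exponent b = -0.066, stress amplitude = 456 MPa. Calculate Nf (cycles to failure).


sigma_a = sigma_f' * (2Nf)^b
2Nf = (sigma_a/sigma_f')^(1/b)
2Nf = (456/656)^(1/-0.066)
2Nf = 247.18101
Nf = 123.6


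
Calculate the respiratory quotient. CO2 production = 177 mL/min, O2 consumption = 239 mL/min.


RQ = VCO2 / VO2
RQ = 177 / 239
RQ = 0.7406


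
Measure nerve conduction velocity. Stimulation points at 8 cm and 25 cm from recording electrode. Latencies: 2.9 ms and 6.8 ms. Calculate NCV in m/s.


Distance = (25 - 8) / 100 = 0.17 m
dt = (6.8 - 2.9) / 1000 = 0.0039 s
NCV = dist / dt = 43.59 m/s


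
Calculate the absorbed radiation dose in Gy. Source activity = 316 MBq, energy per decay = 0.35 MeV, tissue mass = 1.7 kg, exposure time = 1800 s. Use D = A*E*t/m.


A = 316 MBq = 3.1600e+08 Bq
E = 0.35 MeV = 5.607e-14 J
D = A*E*t/m = 3.1600e+08*5.607e-14*1800/1.7
D = 0.01876 Gy


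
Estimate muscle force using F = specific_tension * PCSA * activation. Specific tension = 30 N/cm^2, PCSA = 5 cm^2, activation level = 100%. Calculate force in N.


F = sigma * PCSA * activation
F = 30 * 5 * 1
F = 150 N


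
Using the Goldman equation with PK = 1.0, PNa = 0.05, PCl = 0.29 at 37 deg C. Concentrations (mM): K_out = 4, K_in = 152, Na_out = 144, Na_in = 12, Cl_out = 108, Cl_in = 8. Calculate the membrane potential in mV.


Vm = (RT/F)*ln((PK*Ko + PNa*Nao + PCl*Cli)/(PK*Ki + PNa*Nai + PCl*Clo))
Numer = 13.52, Denom = 183.92
Vm = -69.76 mV


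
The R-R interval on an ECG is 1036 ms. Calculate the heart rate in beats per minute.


HR = 60 / RR_interval(s)
RR = 1036 ms = 1.036 s
HR = 60 / 1.036 = 57.92 bpm


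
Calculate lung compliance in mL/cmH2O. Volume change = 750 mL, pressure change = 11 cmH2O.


C = dV / dP
C = 750 / 11
C = 68.18 mL/cmH2O


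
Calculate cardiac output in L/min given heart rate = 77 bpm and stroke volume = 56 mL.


CO = HR * SV
CO = 77 * 56 / 1000
CO = 4.312 L/min


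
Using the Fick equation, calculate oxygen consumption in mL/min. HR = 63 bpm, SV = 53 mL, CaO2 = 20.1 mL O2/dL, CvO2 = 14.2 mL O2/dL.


CO = HR*SV = 63*53/1000 = 3.339 L/min
a-v O2 diff = 20.1 - 14.2 = 5.9 mL/dL
VO2 = CO * (CaO2-CvO2) * 10 dL/L
VO2 = 3.339 * 5.9 * 10
VO2 = 197 mL/min


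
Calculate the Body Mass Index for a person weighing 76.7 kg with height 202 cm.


BMI = weight / height^2
height = 202 cm = 2.02 m
BMI = 76.7 / 2.02^2
BMI = 18.8 kg/m^2


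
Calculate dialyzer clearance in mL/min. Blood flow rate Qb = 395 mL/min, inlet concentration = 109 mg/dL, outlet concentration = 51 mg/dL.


K = Qb * (Cb_in - Cb_out) / Cb_in
K = 395 * (109 - 51) / 109
K = 210.2 mL/min


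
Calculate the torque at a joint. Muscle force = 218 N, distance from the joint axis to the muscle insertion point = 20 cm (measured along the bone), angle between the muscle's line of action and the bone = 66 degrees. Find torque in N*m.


Torque = F * d * sin(theta)   (moment arm = d*sin(theta))
d = 20 cm = 0.2 m
Torque = 218 * 0.2 * sin(66)
Torque = 39.83 N*m


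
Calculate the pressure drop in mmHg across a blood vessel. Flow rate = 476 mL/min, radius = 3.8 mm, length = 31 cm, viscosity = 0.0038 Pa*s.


dP = 8*mu*L*Q / (pi*r^4)
Q = 476 mL/min = 7.93333e-06 m^3/s
dP = 114.132 Pa = 114.132 / 133.322 mmHg = 0.8561 mmHg


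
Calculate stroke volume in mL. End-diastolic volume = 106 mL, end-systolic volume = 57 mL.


SV = EDV - ESV
SV = 106 - 57
SV = 49 mL


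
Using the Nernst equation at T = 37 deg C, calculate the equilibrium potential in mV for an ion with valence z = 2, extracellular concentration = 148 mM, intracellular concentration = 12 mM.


E = (RT/(zF)) * ln(C_out/C_in)
T = 37 + 273.15 = 310.15 K
E = (8.314 * 310.15 / (2 * 96485)) * ln(148/12)
E = 33.57 mV


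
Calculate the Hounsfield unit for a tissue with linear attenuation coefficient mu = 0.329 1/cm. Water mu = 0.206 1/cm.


HU = ((mu_tissue - mu_water) / mu_water) * 1000
HU = ((0.329 - 0.206) / 0.206) * 1000
HU = 597.1


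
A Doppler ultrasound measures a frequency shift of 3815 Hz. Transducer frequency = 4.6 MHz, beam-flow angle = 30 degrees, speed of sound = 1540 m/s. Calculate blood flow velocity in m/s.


v = fd * c / (2 * f0 * cos(theta))
v = 3815 * 1540 / (2 * 4.6000e+06 * cos(30))
v = 0.7374 m/s


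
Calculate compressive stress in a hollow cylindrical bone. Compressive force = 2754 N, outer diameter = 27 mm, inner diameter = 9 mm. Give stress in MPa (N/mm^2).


A = pi*(r_o^2 - r_i^2)
r_o = 13.5 mm, r_i = 4.5 mm
A = 508.938 mm^2
sigma = F/A = 2754 / 508.938
sigma = 5.411 MPa


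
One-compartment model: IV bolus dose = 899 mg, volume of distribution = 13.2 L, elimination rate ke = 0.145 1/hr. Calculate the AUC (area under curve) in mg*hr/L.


C0 = Dose/Vd = 899/13.2 = 68.1061 mg/L
AUC = C0/ke = 68.1061/0.145
AUC = 469.7 mg*hr/L


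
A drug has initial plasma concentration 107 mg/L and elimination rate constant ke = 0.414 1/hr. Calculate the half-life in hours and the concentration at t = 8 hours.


t_half = ln(2) / ke = 0.693147 / 0.414 = 1.674 hr
C(t) = C0 * exp(-ke*t) = 107 * exp(-0.414*8)
C(8) = 3.899 mg/L


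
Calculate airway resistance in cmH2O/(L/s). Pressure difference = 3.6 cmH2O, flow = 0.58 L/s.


R = dP / flow
R = 3.6 / 0.58
R = 6.207 cmH2O/(L/s)


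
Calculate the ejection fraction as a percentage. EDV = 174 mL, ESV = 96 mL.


SV = EDV - ESV = 174 - 96 = 78 mL
EF = SV/EDV * 100 = 78/174 * 100
EF = 44.83%


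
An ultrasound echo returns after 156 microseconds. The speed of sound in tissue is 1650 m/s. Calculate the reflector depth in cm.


depth = c * t / 2
t = 156 us = 1.5600e-04 s
depth = 1650 * 1.5600e-04 / 2
depth = 0.1287 m = 12.87 cm


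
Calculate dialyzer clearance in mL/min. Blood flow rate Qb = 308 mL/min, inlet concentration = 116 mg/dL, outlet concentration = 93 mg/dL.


K = Qb * (Cb_in - Cb_out) / Cb_in
K = 308 * (116 - 93) / 116
K = 61.07 mL/min


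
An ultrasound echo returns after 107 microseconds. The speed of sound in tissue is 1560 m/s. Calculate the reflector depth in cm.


depth = c * t / 2
t = 107 us = 1.0700e-04 s
depth = 1560 * 1.0700e-04 / 2
depth = 0.08346 m = 8.346 cm


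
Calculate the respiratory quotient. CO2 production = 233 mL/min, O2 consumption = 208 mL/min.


RQ = VCO2 / VO2
RQ = 233 / 208
RQ = 1.12


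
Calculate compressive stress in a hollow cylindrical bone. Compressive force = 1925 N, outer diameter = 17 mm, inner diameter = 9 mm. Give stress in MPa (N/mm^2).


A = pi*(r_o^2 - r_i^2)
r_o = 8.5 mm, r_i = 4.5 mm
A = 163.363 mm^2
sigma = F/A = 1925 / 163.363
sigma = 11.78 MPa


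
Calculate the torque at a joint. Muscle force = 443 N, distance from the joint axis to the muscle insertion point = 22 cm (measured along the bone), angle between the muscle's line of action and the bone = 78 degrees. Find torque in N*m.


Torque = F * d * sin(theta)   (moment arm = d*sin(theta))
d = 22 cm = 0.22 m
Torque = 443 * 0.22 * sin(78)
Torque = 95.33 N*m


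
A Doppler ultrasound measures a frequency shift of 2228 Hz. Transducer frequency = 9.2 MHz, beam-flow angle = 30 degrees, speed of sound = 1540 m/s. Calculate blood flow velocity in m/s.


v = fd * c / (2 * f0 * cos(theta))
v = 2228 * 1540 / (2 * 9.2000e+06 * cos(30))
v = 0.2153 m/s


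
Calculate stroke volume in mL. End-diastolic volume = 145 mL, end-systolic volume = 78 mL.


SV = EDV - ESV
SV = 145 - 78
SV = 67 mL


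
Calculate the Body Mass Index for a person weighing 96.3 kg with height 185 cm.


BMI = weight / height^2
height = 185 cm = 1.85 m
BMI = 96.3 / 1.85^2
BMI = 28.14 kg/m^2


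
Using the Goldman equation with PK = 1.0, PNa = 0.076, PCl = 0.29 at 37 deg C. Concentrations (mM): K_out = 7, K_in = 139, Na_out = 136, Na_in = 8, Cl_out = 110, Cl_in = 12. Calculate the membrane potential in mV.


Vm = (RT/F)*ln((PK*Ko + PNa*Nao + PCl*Cli)/(PK*Ki + PNa*Nai + PCl*Clo))
Numer = 20.816, Denom = 171.508
Vm = -56.36 mV


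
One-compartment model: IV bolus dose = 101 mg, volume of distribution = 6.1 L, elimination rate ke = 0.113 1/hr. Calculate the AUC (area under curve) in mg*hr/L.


C0 = Dose/Vd = 101/6.1 = 16.5574 mg/L
AUC = C0/ke = 16.5574/0.113
AUC = 146.5 mg*hr/L


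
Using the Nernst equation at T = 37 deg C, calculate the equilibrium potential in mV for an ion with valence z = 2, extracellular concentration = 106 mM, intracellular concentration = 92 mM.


E = (RT/(zF)) * ln(C_out/C_in)
T = 37 + 273.15 = 310.15 K
E = (8.314 * 310.15 / (2 * 96485)) * ln(106/92)
E = 1.893 mV


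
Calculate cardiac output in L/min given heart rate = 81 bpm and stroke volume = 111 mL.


CO = HR * SV
CO = 81 * 111 / 1000
CO = 8.991 L/min


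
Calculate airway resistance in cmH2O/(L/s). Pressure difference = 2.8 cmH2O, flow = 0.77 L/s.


R = dP / flow
R = 2.8 / 0.77
R = 3.636 cmH2O/(L/s)


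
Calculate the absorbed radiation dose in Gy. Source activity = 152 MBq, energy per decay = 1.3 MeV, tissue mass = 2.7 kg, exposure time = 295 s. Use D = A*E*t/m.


A = 152 MBq = 1.5200e+08 Bq
E = 1.3 MeV = 2.0826e-13 J
D = A*E*t/m = 1.5200e+08*2.0826e-13*295/2.7
D = 0.003459 Gy


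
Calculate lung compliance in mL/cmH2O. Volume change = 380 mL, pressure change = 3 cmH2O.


C = dV / dP
C = 380 / 3
C = 126.7 mL/cmH2O


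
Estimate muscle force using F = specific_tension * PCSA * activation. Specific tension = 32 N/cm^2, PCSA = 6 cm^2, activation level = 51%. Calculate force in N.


F = sigma * PCSA * activation
F = 32 * 6 * 0.51
F = 97.92 N


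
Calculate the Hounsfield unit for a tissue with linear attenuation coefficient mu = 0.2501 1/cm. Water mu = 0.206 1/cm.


HU = ((mu_tissue - mu_water) / mu_water) * 1000
HU = ((0.2501 - 0.206) / 0.206) * 1000
HU = 214.1


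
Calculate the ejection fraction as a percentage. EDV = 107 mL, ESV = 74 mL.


SV = EDV - ESV = 107 - 74 = 33 mL
EF = SV/EDV * 100 = 33/107 * 100
EF = 30.84%


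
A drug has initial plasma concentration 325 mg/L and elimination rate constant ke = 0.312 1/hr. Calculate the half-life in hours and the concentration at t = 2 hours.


t_half = ln(2) / ke = 0.693147 / 0.312 = 2.222 hr
C(t) = C0 * exp(-ke*t) = 325 * exp(-0.312*2)
C(2) = 174.1 mg/L


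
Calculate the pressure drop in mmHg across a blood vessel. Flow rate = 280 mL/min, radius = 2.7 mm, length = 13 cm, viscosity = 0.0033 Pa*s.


dP = 8*mu*L*Q / (pi*r^4)
Q = 280 mL/min = 4.66667e-06 m^3/s
dP = 95.9289 Pa = 95.9289 / 133.322 mmHg = 0.7195 mmHg


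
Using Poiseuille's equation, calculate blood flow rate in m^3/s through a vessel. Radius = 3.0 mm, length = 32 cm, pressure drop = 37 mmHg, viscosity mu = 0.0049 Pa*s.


Q = pi*r^4*dP / (8*mu*L)
r = 0.003 m, L = 0.32 m
dP = 37 mmHg = 4932.914 Pa
Q = 1.0007e-04 m^3/s


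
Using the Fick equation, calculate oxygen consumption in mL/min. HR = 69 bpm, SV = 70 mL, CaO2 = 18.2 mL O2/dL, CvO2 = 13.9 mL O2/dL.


CO = HR*SV = 69*70/1000 = 4.83 L/min
a-v O2 diff = 18.2 - 13.9 = 4.3 mL/dL
VO2 = CO * (CaO2-CvO2) * 10 dL/L
VO2 = 4.83 * 4.3 * 10
VO2 = 207.7 mL/min


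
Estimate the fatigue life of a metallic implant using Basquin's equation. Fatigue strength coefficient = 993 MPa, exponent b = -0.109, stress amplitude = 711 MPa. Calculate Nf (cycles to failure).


sigma_a = sigma_f' * (2Nf)^b
2Nf = (sigma_a/sigma_f')^(1/b)
2Nf = (711/993)^(1/-0.109)
2Nf = 21.429199
Nf = 10.71


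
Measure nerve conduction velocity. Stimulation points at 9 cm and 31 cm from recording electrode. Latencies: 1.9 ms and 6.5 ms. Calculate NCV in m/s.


Distance = (31 - 9) / 100 = 0.22 m
dt = (6.5 - 1.9) / 1000 = 0.0046 s
NCV = dist / dt = 47.83 m/s


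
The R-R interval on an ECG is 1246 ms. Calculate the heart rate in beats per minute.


HR = 60 / RR_interval(s)
RR = 1246 ms = 1.246 s
HR = 60 / 1.246 = 48.15 bpm


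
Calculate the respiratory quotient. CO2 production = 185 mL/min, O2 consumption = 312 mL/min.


RQ = VCO2 / VO2
RQ = 185 / 312
RQ = 0.5929


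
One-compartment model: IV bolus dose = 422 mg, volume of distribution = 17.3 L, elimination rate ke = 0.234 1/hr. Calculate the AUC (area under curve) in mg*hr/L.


C0 = Dose/Vd = 422/17.3 = 24.3931 mg/L
AUC = C0/ke = 24.3931/0.234
AUC = 104.2 mg*hr/L


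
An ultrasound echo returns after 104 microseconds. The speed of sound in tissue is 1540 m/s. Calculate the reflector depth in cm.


depth = c * t / 2
t = 104 us = 1.0400e-04 s
depth = 1540 * 1.0400e-04 / 2
depth = 0.08008 m = 8.008 cm


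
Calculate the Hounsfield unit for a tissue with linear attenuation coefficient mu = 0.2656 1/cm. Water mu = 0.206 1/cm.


HU = ((mu_tissue - mu_water) / mu_water) * 1000
HU = ((0.2656 - 0.206) / 0.206) * 1000
HU = 289.3


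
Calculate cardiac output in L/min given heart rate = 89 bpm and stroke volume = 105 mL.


CO = HR * SV
CO = 89 * 105 / 1000
CO = 9.345 L/min


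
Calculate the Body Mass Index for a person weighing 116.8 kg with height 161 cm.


BMI = weight / height^2
height = 161 cm = 1.61 m
BMI = 116.8 / 1.61^2
BMI = 45.06 kg/m^2


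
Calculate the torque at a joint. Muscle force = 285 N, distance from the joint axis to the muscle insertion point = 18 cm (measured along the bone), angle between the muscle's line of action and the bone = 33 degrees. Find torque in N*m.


Torque = F * d * sin(theta)   (moment arm = d*sin(theta))
d = 18 cm = 0.18 m
Torque = 285 * 0.18 * sin(33)
Torque = 27.94 N*m


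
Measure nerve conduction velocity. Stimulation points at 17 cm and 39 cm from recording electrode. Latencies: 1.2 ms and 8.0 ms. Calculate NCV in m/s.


Distance = (39 - 17) / 100 = 0.22 m
dt = (8.0 - 1.2) / 1000 = 0.0068 s
NCV = dist / dt = 32.35 m/s


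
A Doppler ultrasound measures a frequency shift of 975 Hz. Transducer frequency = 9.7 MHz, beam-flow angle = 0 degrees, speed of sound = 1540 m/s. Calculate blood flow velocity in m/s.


v = fd * c / (2 * f0 * cos(theta))
v = 975 * 1540 / (2 * 9.7000e+06 * cos(0))
v = 0.0774 m/s


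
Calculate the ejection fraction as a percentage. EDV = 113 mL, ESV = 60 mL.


SV = EDV - ESV = 113 - 60 = 53 mL
EF = SV/EDV * 100 = 53/113 * 100
EF = 46.9%


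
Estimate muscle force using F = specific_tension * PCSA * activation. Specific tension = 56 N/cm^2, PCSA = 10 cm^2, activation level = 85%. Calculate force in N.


F = sigma * PCSA * activation
F = 56 * 10 * 0.85
F = 476 N


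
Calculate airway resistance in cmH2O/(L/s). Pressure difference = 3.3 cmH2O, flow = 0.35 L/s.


R = dP / flow
R = 3.3 / 0.35
R = 9.429 cmH2O/(L/s)


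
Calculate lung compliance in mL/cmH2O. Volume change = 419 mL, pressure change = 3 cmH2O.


C = dV / dP
C = 419 / 3
C = 139.7 mL/cmH2O


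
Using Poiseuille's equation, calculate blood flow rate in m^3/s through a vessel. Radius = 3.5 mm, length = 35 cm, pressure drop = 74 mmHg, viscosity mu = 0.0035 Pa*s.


Q = pi*r^4*dP / (8*mu*L)
r = 0.0035 m, L = 0.35 m
dP = 74 mmHg = 9865.828 Pa
Q = 4.7460e-04 m^3/s


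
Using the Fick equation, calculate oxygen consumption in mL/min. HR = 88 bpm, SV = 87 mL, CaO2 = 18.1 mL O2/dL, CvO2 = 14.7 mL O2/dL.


CO = HR*SV = 88*87/1000 = 7.656 L/min
a-v O2 diff = 18.1 - 14.7 = 3.4 mL/dL
VO2 = CO * (CaO2-CvO2) * 10 dL/L
VO2 = 7.656 * 3.4 * 10
VO2 = 260.3 mL/min


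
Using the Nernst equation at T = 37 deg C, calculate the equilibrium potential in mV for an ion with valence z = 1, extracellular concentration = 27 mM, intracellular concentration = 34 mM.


E = (RT/(zF)) * ln(C_out/C_in)
T = 37 + 273.15 = 310.15 K
E = (8.314 * 310.15 / (1 * 96485)) * ln(27/34)
E = -6.161 mV


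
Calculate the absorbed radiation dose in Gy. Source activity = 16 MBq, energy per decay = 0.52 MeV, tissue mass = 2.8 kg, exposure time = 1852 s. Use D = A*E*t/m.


A = 16 MBq = 1.6000e+07 Bq
E = 0.52 MeV = 8.3304e-14 J
D = A*E*t/m = 1.6000e+07*8.3304e-14*1852/2.8
D = 8.8159e-04 Gy


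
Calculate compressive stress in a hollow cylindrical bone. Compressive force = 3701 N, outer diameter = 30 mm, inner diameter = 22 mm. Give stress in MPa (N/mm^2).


A = pi*(r_o^2 - r_i^2)
r_o = 15 mm, r_i = 11 mm
A = 326.726 mm^2
sigma = F/A = 3701 / 326.726
sigma = 11.33 MPa


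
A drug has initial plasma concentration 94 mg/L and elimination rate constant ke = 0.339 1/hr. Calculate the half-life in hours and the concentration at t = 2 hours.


t_half = ln(2) / ke = 0.693147 / 0.339 = 2.045 hr
C(t) = C0 * exp(-ke*t) = 94 * exp(-0.339*2)
C(2) = 47.72 mg/L


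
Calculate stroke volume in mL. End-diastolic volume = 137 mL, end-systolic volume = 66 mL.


SV = EDV - ESV
SV = 137 - 66
SV = 71 mL


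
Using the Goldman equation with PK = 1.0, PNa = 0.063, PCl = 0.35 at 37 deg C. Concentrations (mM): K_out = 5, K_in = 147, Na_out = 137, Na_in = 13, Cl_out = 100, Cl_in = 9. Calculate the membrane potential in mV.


Vm = (RT/F)*ln((PK*Ko + PNa*Nao + PCl*Cli)/(PK*Ki + PNa*Nai + PCl*Clo))
Numer = 16.781, Denom = 182.819
Vm = -63.83 mV


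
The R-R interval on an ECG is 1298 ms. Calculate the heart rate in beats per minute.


HR = 60 / RR_interval(s)
RR = 1298 ms = 1.298 s
HR = 60 / 1.298 = 46.22 bpm


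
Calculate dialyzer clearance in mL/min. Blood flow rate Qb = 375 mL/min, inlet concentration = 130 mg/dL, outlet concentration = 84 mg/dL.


K = Qb * (Cb_in - Cb_out) / Cb_in
K = 375 * (130 - 84) / 130
K = 132.7 mL/min


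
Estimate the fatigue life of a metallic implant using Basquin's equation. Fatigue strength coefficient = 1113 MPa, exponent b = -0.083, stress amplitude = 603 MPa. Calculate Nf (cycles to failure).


sigma_a = sigma_f' * (2Nf)^b
2Nf = (sigma_a/sigma_f')^(1/b)
2Nf = (603/1113)^(1/-0.083)
2Nf = 1610.505
Nf = 805.3


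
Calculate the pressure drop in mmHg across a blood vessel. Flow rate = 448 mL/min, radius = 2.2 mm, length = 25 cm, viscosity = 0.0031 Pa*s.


dP = 8*mu*L*Q / (pi*r^4)
Q = 448 mL/min = 7.46667e-06 m^3/s
dP = 629.04 Pa = 629.04 / 133.322 mmHg = 4.718 mmHg


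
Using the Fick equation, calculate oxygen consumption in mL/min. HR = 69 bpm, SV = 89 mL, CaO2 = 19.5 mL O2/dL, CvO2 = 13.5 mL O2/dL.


CO = HR*SV = 69*89/1000 = 6.141 L/min
a-v O2 diff = 19.5 - 13.5 = 6 mL/dL
VO2 = CO * (CaO2-CvO2) * 10 dL/L
VO2 = 6.141 * 6 * 10
VO2 = 368.5 mL/min


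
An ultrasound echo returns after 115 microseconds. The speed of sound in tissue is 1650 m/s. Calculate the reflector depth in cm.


depth = c * t / 2
t = 115 us = 1.1500e-04 s
depth = 1650 * 1.1500e-04 / 2
depth = 0.094875 m = 9.4875 cm


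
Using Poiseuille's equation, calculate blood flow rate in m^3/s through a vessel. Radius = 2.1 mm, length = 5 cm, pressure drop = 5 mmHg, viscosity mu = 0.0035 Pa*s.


Q = pi*r^4*dP / (8*mu*L)
r = 0.0021 m, L = 0.05 m
dP = 5 mmHg = 666.61 Pa
Q = 2.9092e-05 m^3/s


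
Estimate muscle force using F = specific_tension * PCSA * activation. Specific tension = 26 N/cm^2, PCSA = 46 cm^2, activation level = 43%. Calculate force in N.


F = sigma * PCSA * activation
F = 26 * 46 * 0.43
F = 514.3 N


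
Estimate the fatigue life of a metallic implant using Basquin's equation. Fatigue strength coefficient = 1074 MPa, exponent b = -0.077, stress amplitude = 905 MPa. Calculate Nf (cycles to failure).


sigma_a = sigma_f' * (2Nf)^b
2Nf = (sigma_a/sigma_f')^(1/b)
2Nf = (905/1074)^(1/-0.077)
2Nf = 9.2397127
Nf = 4.62


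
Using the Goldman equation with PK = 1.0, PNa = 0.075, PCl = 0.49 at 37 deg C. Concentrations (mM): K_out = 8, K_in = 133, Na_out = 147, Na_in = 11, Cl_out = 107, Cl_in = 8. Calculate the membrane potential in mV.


Vm = (RT/F)*ln((PK*Ko + PNa*Nao + PCl*Cli)/(PK*Ki + PNa*Nai + PCl*Clo))
Numer = 22.945, Denom = 186.255
Vm = -55.96 mV


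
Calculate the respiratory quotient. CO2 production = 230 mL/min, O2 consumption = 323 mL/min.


RQ = VCO2 / VO2
RQ = 230 / 323
RQ = 0.7121


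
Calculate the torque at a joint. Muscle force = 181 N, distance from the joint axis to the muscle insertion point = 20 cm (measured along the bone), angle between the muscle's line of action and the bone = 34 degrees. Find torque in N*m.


Torque = F * d * sin(theta)   (moment arm = d*sin(theta))
d = 20 cm = 0.2 m
Torque = 181 * 0.2 * sin(34)
Torque = 20.24 N*m


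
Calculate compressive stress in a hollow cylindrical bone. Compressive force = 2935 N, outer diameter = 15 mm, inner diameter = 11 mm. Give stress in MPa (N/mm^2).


A = pi*(r_o^2 - r_i^2)
r_o = 7.5 mm, r_i = 5.5 mm
A = 81.6814 mm^2
sigma = F/A = 2935 / 81.6814
sigma = 35.93 MPa


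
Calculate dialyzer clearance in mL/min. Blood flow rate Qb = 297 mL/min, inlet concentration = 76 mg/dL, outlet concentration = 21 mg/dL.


K = Qb * (Cb_in - Cb_out) / Cb_in
K = 297 * (76 - 21) / 76
K = 214.9 mL/min


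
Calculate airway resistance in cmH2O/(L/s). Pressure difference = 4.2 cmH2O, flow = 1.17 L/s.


R = dP / flow
R = 4.2 / 1.17
R = 3.59 cmH2O/(L/s)


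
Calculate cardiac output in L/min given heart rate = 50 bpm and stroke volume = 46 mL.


CO = HR * SV
CO = 50 * 46 / 1000
CO = 2.3 L/min


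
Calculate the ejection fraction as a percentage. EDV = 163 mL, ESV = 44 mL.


SV = EDV - ESV = 163 - 44 = 119 mL
EF = SV/EDV * 100 = 119/163 * 100
EF = 73.01%


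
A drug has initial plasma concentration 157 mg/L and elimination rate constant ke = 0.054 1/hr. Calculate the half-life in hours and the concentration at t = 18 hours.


t_half = ln(2) / ke = 0.693147 / 0.054 = 12.84 hr
C(t) = C0 * exp(-ke*t) = 157 * exp(-0.054*18)
C(18) = 59.4 mg/L


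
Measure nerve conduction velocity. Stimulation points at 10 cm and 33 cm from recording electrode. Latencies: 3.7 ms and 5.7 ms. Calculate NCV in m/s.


Distance = (33 - 10) / 100 = 0.23 m
dt = (5.7 - 3.7) / 1000 = 0.002 s
NCV = dist / dt = 115 m/s


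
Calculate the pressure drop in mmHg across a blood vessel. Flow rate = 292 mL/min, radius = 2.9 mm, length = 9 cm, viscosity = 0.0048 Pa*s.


dP = 8*mu*L*Q / (pi*r^4)
Q = 292 mL/min = 4.86667e-06 m^3/s
dP = 75.6944 Pa = 75.6944 / 133.322 mmHg = 0.5678 mmHg


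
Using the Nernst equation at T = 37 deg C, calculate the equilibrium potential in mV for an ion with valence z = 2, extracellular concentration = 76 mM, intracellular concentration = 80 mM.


E = (RT/(zF)) * ln(C_out/C_in)
T = 37 + 273.15 = 310.15 K
E = (8.314 * 310.15 / (2 * 96485)) * ln(76/80)
E = -0.6854 mV


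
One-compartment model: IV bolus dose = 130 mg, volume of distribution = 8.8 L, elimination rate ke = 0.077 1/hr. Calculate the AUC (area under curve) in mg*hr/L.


C0 = Dose/Vd = 130/8.8 = 14.7727 mg/L
AUC = C0/ke = 14.7727/0.077
AUC = 191.9 mg*hr/L


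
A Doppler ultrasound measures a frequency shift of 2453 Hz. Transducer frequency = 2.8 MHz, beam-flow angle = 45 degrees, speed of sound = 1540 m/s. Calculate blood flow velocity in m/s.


v = fd * c / (2 * f0 * cos(theta))
v = 2453 * 1540 / (2 * 2.8000e+06 * cos(45))
v = 0.954 m/s


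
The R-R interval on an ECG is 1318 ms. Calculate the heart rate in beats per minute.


HR = 60 / RR_interval(s)
RR = 1318 ms = 1.318 s
HR = 60 / 1.318 = 45.52 bpm


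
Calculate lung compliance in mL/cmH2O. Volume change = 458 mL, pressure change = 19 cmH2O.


C = dV / dP
C = 458 / 19
C = 24.11 mL/cmH2O


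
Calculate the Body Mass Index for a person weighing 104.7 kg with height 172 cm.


BMI = weight / height^2
height = 172 cm = 1.72 m
BMI = 104.7 / 1.72^2
BMI = 35.39 kg/m^2


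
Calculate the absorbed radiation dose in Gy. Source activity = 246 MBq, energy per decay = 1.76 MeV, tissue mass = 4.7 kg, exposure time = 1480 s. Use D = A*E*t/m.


A = 246 MBq = 2.4600e+08 Bq
E = 1.76 MeV = 2.81952e-13 J
D = A*E*t/m = 2.4600e+08*2.81952e-13*1480/4.7
D = 0.02184 Gy


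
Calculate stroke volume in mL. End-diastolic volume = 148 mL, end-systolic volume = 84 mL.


SV = EDV - ESV
SV = 148 - 84
SV = 64 mL


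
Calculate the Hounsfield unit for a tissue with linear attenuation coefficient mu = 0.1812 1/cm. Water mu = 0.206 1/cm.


HU = ((mu_tissue - mu_water) / mu_water) * 1000
HU = ((0.1812 - 0.206) / 0.206) * 1000
HU = -120.4


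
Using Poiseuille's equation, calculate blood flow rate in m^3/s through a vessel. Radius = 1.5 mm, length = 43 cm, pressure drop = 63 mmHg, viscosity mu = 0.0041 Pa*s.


Q = pi*r^4*dP / (8*mu*L)
r = 0.0015 m, L = 0.43 m
dP = 63 mmHg = 8399.286 Pa
Q = 9.4714e-06 m^3/s


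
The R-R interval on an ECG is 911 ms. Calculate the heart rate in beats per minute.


HR = 60 / RR_interval(s)
RR = 911 ms = 0.911 s
HR = 60 / 0.911 = 65.86 bpm


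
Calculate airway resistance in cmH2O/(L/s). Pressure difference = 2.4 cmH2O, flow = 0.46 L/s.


R = dP / flow
R = 2.4 / 0.46
R = 5.217 cmH2O/(L/s)


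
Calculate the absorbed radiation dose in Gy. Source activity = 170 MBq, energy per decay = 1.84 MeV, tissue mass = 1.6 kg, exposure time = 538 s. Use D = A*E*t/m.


A = 170 MBq = 1.7000e+08 Bq
E = 1.84 MeV = 2.94768e-13 J
D = A*E*t/m = 1.7000e+08*2.94768e-13*538/1.6
D = 0.01685 Gy


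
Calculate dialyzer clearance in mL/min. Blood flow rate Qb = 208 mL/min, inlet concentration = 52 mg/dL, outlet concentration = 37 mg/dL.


K = Qb * (Cb_in - Cb_out) / Cb_in
K = 208 * (52 - 37) / 52
K = 60 mL/min


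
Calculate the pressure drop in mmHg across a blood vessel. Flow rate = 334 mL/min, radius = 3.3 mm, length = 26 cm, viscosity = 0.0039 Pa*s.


dP = 8*mu*L*Q / (pi*r^4)
Q = 334 mL/min = 5.56667e-06 m^3/s
dP = 121.204 Pa = 121.204 / 133.322 mmHg = 0.9091 mmHg


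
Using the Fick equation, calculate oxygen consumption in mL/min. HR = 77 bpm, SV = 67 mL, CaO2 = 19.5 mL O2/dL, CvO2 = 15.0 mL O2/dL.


CO = HR*SV = 77*67/1000 = 5.159 L/min
a-v O2 diff = 19.5 - 15.0 = 4.5 mL/dL
VO2 = CO * (CaO2-CvO2) * 10 dL/L
VO2 = 5.159 * 4.5 * 10
VO2 = 232.2 mL/min


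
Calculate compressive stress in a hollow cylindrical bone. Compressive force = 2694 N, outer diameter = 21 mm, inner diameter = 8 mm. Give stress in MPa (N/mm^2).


A = pi*(r_o^2 - r_i^2)
r_o = 10.5 mm, r_i = 4 mm
A = 296.095 mm^2
sigma = F/A = 2694 / 296.095
sigma = 9.098 MPa


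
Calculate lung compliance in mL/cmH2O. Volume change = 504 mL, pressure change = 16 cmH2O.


C = dV / dP
C = 504 / 16
C = 31.5 mL/cmH2O


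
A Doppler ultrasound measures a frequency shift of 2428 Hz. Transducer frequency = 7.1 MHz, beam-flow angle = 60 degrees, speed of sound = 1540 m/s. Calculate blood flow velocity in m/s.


v = fd * c / (2 * f0 * cos(theta))
v = 2428 * 1540 / (2 * 7.1000e+06 * cos(60))
v = 0.5266 m/s


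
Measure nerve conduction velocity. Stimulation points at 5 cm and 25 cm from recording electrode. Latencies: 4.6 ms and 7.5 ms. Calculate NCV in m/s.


Distance = (25 - 5) / 100 = 0.2 m
dt = (7.5 - 4.6) / 1000 = 0.0029 s
NCV = dist / dt = 68.97 m/s


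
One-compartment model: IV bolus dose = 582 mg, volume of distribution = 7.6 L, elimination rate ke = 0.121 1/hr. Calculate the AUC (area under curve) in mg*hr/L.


C0 = Dose/Vd = 582/7.6 = 76.5789 mg/L
AUC = C0/ke = 76.5789/0.121
AUC = 632.9 mg*hr/L


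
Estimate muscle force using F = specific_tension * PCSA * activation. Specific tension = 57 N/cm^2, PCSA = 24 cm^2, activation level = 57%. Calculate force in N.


F = sigma * PCSA * activation
F = 57 * 24 * 0.57
F = 779.8 N


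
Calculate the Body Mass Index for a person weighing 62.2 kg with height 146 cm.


BMI = weight / height^2
height = 146 cm = 1.46 m
BMI = 62.2 / 1.46^2
BMI = 29.18 kg/m^2


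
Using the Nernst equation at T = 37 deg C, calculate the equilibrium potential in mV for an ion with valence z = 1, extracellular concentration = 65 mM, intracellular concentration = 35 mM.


E = (RT/(zF)) * ln(C_out/C_in)
T = 37 + 273.15 = 310.15 K
E = (8.314 * 310.15 / (1 * 96485)) * ln(65/35)
E = 16.54 mV


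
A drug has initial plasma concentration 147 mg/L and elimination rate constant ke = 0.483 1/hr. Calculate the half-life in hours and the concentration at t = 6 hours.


t_half = ln(2) / ke = 0.693147 / 0.483 = 1.435 hr
C(t) = C0 * exp(-ke*t) = 147 * exp(-0.483*6)
C(6) = 8.105 mg/L


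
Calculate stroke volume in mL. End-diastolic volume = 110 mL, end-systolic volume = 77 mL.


SV = EDV - ESV
SV = 110 - 77
SV = 33 mL


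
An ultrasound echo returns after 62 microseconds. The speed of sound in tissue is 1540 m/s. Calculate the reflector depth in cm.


depth = c * t / 2
t = 62 us = 6.2000e-05 s
depth = 1540 * 6.2000e-05 / 2
depth = 0.04774 m = 4.774 cm


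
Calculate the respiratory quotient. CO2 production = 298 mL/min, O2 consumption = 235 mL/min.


RQ = VCO2 / VO2
RQ = 298 / 235
RQ = 1.268


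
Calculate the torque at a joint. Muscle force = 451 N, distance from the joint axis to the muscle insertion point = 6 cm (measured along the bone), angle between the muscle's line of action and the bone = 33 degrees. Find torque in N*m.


Torque = F * d * sin(theta)   (moment arm = d*sin(theta))
d = 6 cm = 0.06 m
Torque = 451 * 0.06 * sin(33)
Torque = 14.74 N*m


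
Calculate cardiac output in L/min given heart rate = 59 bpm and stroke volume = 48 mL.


CO = HR * SV
CO = 59 * 48 / 1000
CO = 2.832 L/min


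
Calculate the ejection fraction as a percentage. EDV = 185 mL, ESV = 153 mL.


SV = EDV - ESV = 185 - 153 = 32 mL
EF = SV/EDV * 100 = 32/185 * 100
EF = 17.3%


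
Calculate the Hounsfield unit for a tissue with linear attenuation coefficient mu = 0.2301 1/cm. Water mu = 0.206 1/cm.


HU = ((mu_tissue - mu_water) / mu_water) * 1000
HU = ((0.2301 - 0.206) / 0.206) * 1000
HU = 117


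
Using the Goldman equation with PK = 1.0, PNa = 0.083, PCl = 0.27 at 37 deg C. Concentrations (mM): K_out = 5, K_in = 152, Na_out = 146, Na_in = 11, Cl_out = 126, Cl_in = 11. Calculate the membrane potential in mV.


Vm = (RT/F)*ln((PK*Ko + PNa*Nao + PCl*Cli)/(PK*Ki + PNa*Nai + PCl*Clo))
Numer = 20.088, Denom = 186.933
Vm = -59.61 mV


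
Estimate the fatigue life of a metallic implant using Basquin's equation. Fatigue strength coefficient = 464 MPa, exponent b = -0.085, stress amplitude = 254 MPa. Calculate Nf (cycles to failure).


sigma_a = sigma_f' * (2Nf)^b
2Nf = (sigma_a/sigma_f')^(1/b)
2Nf = (254/464)^(1/-0.085)
2Nf = 1198.501
Nf = 599.3


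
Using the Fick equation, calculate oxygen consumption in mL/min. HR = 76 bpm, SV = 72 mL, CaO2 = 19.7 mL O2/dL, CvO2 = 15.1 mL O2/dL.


CO = HR*SV = 76*72/1000 = 5.472 L/min
a-v O2 diff = 19.7 - 15.1 = 4.6 mL/dL
VO2 = CO * (CaO2-CvO2) * 10 dL/L
VO2 = 5.472 * 4.6 * 10
VO2 = 251.7 mL/min


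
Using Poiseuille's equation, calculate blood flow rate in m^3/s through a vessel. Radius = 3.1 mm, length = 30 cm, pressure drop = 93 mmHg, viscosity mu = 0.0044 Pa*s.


Q = pi*r^4*dP / (8*mu*L)
r = 0.0031 m, L = 0.3 m
dP = 93 mmHg = 12398.946 Pa
Q = 3.4066e-04 m^3/s


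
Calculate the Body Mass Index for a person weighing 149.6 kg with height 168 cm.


BMI = weight / height^2
height = 168 cm = 1.68 m
BMI = 149.6 / 1.68^2
BMI = 53 kg/m^2


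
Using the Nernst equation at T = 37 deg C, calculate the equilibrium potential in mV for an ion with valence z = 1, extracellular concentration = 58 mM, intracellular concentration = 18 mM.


E = (RT/(zF)) * ln(C_out/C_in)
T = 37 + 273.15 = 310.15 K
E = (8.314 * 310.15 / (1 * 96485)) * ln(58/18)
E = 31.27 mV


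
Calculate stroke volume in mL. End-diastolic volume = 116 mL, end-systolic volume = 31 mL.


SV = EDV - ESV
SV = 116 - 31
SV = 85 mL


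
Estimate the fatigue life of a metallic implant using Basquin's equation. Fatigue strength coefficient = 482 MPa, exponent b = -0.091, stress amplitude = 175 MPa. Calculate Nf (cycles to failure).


sigma_a = sigma_f' * (2Nf)^b
2Nf = (sigma_a/sigma_f')^(1/b)
2Nf = (175/482)^(1/-0.091)
2Nf = 68432.692
Nf = 3.422e+04


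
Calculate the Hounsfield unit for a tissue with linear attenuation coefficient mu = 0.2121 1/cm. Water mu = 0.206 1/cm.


HU = ((mu_tissue - mu_water) / mu_water) * 1000
HU = ((0.2121 - 0.206) / 0.206) * 1000
HU = 29.61


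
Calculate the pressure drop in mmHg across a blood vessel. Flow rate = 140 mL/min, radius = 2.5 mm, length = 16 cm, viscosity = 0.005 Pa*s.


dP = 8*mu*L*Q / (pi*r^4)
Q = 140 mL/min = 2.33333e-06 m^3/s
dP = 121.688 Pa = 121.688 / 133.322 mmHg = 0.9127 mmHg


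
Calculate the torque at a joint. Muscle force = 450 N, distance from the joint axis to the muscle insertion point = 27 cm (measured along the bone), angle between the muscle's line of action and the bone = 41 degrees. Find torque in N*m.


Torque = F * d * sin(theta)   (moment arm = d*sin(theta))
d = 27 cm = 0.27 m
Torque = 450 * 0.27 * sin(41)
Torque = 79.71 N*m


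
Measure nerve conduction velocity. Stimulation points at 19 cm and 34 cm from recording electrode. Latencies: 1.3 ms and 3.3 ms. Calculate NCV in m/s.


Distance = (34 - 19) / 100 = 0.15 m
dt = (3.3 - 1.3) / 1000 = 0.002 s
NCV = dist / dt = 75 m/s


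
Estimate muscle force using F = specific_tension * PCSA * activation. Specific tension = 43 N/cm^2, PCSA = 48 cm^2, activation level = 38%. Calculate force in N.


F = sigma * PCSA * activation
F = 43 * 48 * 0.38
F = 784.3 N


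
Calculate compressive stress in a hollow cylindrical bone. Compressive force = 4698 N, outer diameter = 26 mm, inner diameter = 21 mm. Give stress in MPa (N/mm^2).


A = pi*(r_o^2 - r_i^2)
r_o = 13 mm, r_i = 10.5 mm
A = 184.569 mm^2
sigma = F/A = 4698 / 184.569
sigma = 25.45 MPa


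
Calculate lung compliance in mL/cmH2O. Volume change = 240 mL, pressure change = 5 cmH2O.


C = dV / dP
C = 240 / 5
C = 48 mL/cmH2O


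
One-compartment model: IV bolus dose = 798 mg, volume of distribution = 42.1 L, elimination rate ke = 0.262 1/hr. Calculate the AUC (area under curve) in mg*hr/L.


C0 = Dose/Vd = 798/42.1 = 18.9549 mg/L
AUC = C0/ke = 18.9549/0.262
AUC = 72.35 mg*hr/L


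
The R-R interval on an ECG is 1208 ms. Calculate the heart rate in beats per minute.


HR = 60 / RR_interval(s)
RR = 1208 ms = 1.208 s
HR = 60 / 1.208 = 49.67 bpm


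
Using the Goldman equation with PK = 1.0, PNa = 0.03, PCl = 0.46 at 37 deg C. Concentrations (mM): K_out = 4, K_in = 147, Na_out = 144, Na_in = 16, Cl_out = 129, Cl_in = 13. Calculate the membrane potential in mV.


Vm = (RT/F)*ln((PK*Ko + PNa*Nao + PCl*Cli)/(PK*Ki + PNa*Nai + PCl*Clo))
Numer = 14.3, Denom = 206.82
Vm = -71.4 mV


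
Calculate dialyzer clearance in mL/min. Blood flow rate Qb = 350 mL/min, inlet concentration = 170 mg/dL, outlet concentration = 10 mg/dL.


K = Qb * (Cb_in - Cb_out) / Cb_in
K = 350 * (170 - 10) / 170
K = 329.4 mL/min


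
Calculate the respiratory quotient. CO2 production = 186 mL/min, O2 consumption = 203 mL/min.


RQ = VCO2 / VO2
RQ = 186 / 203
RQ = 0.9163


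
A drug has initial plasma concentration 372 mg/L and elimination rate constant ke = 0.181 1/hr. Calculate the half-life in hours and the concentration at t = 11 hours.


t_half = ln(2) / ke = 0.693147 / 0.181 = 3.83 hr
C(t) = C0 * exp(-ke*t) = 372 * exp(-0.181*11)
C(11) = 50.8 mg/L


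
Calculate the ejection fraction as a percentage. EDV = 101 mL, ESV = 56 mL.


SV = EDV - ESV = 101 - 56 = 45 mL
EF = SV/EDV * 100 = 45/101 * 100
EF = 44.55%


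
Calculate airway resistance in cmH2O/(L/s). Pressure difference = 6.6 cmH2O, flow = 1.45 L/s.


R = dP / flow
R = 6.6 / 1.45
R = 4.552 cmH2O/(L/s)


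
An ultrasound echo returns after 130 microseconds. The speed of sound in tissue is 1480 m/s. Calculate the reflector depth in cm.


depth = c * t / 2
t = 130 us = 1.3000e-04 s
depth = 1480 * 1.3000e-04 / 2
depth = 0.0962 m = 9.62 cm


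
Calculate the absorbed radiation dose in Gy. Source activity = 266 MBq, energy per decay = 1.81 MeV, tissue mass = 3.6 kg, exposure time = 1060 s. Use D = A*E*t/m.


A = 266 MBq = 2.6600e+08 Bq
E = 1.81 MeV = 2.89962e-13 J
D = A*E*t/m = 2.6600e+08*2.89962e-13*1060/3.6
D = 0.02271 Gy


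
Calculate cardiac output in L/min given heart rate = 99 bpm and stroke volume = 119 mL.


CO = HR * SV
CO = 99 * 119 / 1000
CO = 11.78 L/min


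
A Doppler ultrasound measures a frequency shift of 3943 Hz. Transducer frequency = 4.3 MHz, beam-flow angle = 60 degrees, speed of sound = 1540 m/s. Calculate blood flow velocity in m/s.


v = fd * c / (2 * f0 * cos(theta))
v = 3943 * 1540 / (2 * 4.3000e+06 * cos(60))
v = 1.412 m/s


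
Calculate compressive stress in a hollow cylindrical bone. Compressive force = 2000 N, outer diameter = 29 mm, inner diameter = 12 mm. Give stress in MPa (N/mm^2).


A = pi*(r_o^2 - r_i^2)
r_o = 14.5 mm, r_i = 6 mm
A = 547.423 mm^2
sigma = F/A = 2000 / 547.423
sigma = 3.653 MPa


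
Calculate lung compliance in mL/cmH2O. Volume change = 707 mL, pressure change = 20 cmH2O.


C = dV / dP
C = 707 / 20
C = 35.35 mL/cmH2O


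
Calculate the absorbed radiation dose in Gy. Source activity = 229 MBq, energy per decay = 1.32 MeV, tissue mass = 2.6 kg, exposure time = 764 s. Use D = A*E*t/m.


A = 229 MBq = 2.2900e+08 Bq
E = 1.32 MeV = 2.11464e-13 J
D = A*E*t/m = 2.2900e+08*2.11464e-13*764/2.6
D = 0.01423 Gy


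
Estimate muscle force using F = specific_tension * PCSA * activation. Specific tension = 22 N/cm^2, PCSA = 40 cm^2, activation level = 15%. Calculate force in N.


F = sigma * PCSA * activation
F = 22 * 40 * 0.15
F = 132 N


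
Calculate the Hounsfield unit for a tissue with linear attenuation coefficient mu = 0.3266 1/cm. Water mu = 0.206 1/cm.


HU = ((mu_tissue - mu_water) / mu_water) * 1000
HU = ((0.3266 - 0.206) / 0.206) * 1000
HU = 585.4


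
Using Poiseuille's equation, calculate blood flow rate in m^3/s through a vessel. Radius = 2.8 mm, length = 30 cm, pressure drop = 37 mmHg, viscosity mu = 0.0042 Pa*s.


Q = pi*r^4*dP / (8*mu*L)
r = 0.0028 m, L = 0.3 m
dP = 37 mmHg = 4932.914 Pa
Q = 9.4499e-05 m^3/s


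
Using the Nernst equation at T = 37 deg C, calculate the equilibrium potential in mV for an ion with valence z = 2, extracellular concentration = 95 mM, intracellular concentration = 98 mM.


E = (RT/(zF)) * ln(C_out/C_in)
T = 37 + 273.15 = 310.15 K
E = (8.314 * 310.15 / (2 * 96485)) * ln(95/98)
E = -0.4155 mV
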